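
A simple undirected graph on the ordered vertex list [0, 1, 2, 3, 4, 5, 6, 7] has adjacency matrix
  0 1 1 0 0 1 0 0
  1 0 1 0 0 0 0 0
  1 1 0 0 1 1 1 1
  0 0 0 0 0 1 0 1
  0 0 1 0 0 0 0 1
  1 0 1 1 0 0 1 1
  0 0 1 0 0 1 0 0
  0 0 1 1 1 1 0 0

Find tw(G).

2

A width-2 tree decomposition is:
Bags: B1 = {3, 5, 7}  B2 = {2, 5, 7}  B3 = {0, 2, 5}  B4 = {0, 1, 2}  B5 = {2, 5, 6}  B6 = {2, 4, 7}
Tree: B1–B2, B2–B3, B3–B4, B2–B5, B2–B6
Every bag has size at most 3, so the width is 3 − 1 = 2 and tw(G) ≤ 2. For the lower bound, the 3 vertices {0, 1, 2} are pairwise adjacent, and any tree decomposition puts a clique entirely inside one bag — forcing width ≥ 2. The upper and lower bounds meet at 2, so that is the treewidth.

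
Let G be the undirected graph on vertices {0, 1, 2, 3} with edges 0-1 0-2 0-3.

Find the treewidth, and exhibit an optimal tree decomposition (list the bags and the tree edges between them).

Each bag holds 2 vertices, so the decomposition has width 1, which upper-bounds the treewidth. Since G has at least one edge (e.g. 3–0), it is not an edgeless graph, so tw(G) ≥ 1. Combining the bounds, tw(G) = 1.

Treewidth 1.
One such decomposition:
Bags: B1 = {0, 3}  B2 = {0, 2}  B3 = {0, 1}
Tree: B1–B2, B2–B3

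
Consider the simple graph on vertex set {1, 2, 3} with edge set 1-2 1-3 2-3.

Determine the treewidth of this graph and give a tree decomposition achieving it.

With just one bag of size 3, the width is 3 − 1 = 2, so tw(G) ≤ 2. Conversely, {1, 2, 3} is a clique of size 3, and the vertices of any clique must share a bag in every tree decomposition; so some bag has ≥ 3 vertices and tw(G) ≥ 2. Hence tw(G) = 2 exactly.

Treewidth 2.
One optimal decomposition is:
Bags: B1 = {1, 2, 3}
Tree: (single bag)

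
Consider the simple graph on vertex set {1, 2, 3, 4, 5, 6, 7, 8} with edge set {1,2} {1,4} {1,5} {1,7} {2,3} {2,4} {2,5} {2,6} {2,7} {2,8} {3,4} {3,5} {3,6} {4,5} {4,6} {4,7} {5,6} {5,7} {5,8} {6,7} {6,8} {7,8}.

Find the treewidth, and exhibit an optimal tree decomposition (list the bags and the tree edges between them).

Treewidth 4.
One optimal decomposition is:
Bags: B1 = {2, 4, 5, 6, 7}  B2 = {2, 5, 6, 7, 8}  B3 = {1, 2, 4, 5, 7}  B4 = {2, 3, 4, 5, 6}
Tree: B1–B2, B1–B3, B1–B4

The largest bag has 5 vertices, giving width 4; this decomposition certifies tw(G) ≤ 4. For the lower bound, the 5 vertices {2, 5, 6, 7, 8} are pairwise adjacent, and any tree decomposition puts a clique entirely inside one bag — forcing width ≥ 4. Therefore the treewidth is 4.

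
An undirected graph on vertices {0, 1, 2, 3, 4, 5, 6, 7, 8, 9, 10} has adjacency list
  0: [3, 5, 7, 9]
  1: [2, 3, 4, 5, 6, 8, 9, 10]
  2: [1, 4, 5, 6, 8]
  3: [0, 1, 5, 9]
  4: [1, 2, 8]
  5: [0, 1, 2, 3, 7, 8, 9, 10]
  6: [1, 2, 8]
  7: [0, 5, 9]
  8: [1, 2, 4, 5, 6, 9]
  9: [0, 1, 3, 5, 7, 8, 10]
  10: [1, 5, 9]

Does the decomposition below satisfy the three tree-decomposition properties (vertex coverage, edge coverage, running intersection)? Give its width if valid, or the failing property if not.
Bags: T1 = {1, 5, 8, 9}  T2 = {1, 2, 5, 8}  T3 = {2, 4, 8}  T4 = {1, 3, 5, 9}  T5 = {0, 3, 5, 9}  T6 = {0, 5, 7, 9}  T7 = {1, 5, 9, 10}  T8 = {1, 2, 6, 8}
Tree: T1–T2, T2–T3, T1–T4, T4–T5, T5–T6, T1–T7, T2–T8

A tree decomposition must satisfy three properties: every vertex lies in some bag; for every edge, both endpoints lie together in some bag; and for every vertex, the bags containing it form a connected subtree. Here edge (1,4) lies in no bag, so the decomposition is invalid.

No — edge (1,4) lies in no bag.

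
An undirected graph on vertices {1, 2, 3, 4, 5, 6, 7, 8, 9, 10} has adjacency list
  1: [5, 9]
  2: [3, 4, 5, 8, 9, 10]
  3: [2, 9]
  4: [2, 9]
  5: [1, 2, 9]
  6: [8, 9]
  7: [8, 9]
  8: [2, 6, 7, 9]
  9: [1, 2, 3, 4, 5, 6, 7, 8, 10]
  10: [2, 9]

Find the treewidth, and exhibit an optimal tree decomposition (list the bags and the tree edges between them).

The largest bag has 3 vertices, giving width 2; this decomposition certifies tw(G) ≤ 2. Conversely, {1, 5, 9} is a clique of size 3, and the vertices of any clique must share a bag in every tree decomposition; so some bag has ≥ 3 vertices and tw(G) ≥ 2. Therefore the treewidth is 2.

Treewidth 2.
One such decomposition:
Bags: B1 = {2, 8, 9}  B2 = {2, 4, 9}  B3 = {6, 8, 9}  B4 = {2, 3, 9}  B5 = {2, 9, 10}  B6 = {2, 5, 9}  B7 = {7, 8, 9}  B8 = {1, 5, 9}
Tree: B1–B2, B1–B3, B2–B4, B4–B5, B5–B6, B1–B7, B6–B8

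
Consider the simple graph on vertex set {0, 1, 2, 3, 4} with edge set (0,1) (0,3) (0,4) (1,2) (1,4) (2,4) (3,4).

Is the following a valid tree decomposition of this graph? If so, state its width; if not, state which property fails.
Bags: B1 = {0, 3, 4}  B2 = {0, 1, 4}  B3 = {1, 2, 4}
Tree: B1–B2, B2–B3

Yes; width 2.

Every vertex of G appears in some bag (union = {0, 1, 2, 3, 4}); every edge is covered by a bag; and for each vertex v the set of bags containing v is connected in the bag tree. The decomposition is therefore valid. The largest bag has 3 vertices, so the width is 2.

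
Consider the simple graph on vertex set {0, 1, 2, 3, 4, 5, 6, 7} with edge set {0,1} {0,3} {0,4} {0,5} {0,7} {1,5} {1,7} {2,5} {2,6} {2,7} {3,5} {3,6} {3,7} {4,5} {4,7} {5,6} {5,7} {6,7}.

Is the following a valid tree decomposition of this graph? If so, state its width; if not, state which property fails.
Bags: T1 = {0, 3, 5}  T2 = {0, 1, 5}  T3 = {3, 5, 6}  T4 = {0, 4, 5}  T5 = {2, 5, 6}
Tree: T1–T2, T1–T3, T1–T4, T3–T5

A tree decomposition must satisfy three properties: every vertex lies in some bag; for every edge, both endpoints lie together in some bag; and for every vertex, the bags containing it form a connected subtree. Here vertex 7 appears in no bag, so the decomposition is invalid.

No — vertex 7 appears in no bag.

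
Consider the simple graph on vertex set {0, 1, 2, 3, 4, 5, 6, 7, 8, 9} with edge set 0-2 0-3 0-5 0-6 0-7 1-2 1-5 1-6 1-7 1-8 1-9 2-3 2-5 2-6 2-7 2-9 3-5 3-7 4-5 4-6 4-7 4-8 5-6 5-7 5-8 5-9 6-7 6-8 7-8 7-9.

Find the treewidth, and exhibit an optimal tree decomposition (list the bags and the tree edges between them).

Treewidth 4.
One optimal decomposition is:
Bags: B1 = {1, 2, 5, 6, 7}  B2 = {1, 5, 6, 7, 8}  B3 = {1, 2, 5, 7, 9}  B4 = {0, 2, 5, 6, 7}  B5 = {0, 2, 3, 5, 7}  B6 = {4, 5, 6, 7, 8}
Tree: B1–B2, B1–B3, B1–B4, B4–B5, B2–B6

Each bag holds 5 vertices, so the decomposition has width 4, which upper-bounds the treewidth. For the lower bound, the 5 vertices {1, 5, 6, 7, 8} are pairwise adjacent, and any tree decomposition puts a clique entirely inside one bag — forcing width ≥ 4. Combining the bounds, tw(G) = 4.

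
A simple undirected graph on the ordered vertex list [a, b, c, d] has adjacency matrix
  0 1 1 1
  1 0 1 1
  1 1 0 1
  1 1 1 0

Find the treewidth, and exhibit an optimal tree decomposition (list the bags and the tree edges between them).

With just one bag of size 4, the width is 4 − 1 = 3, so tw(G) ≤ 3. Conversely, {a, b, c, d} is a clique of size 4, and the vertices of any clique must share a bag in every tree decomposition; so some bag has ≥ 4 vertices and tw(G) ≥ 3. Therefore the treewidth is 3.

Treewidth 3.
One such decomposition:
Bags: B1 = {a, b, c, d}
Tree: (single bag)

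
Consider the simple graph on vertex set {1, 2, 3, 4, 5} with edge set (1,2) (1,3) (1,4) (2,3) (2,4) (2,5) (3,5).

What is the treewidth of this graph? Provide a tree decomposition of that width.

Treewidth 2.
Bags: B1 = {1, 2, 4}  B2 = {1, 2, 3}  B3 = {2, 3, 5}
Tree: B1–B2, B2–B3

The largest bag has 3 vertices, giving width 2; this decomposition certifies tw(G) ≤ 2. On the other hand G contains the 3-clique {1, 2, 3}. A clique must lie in a single bag of any decomposition, so no decomposition can have width below 2. Combining the bounds, tw(G) = 2.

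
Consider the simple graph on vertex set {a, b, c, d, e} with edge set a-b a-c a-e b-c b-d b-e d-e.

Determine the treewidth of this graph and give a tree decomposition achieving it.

Each bag holds 3 vertices, so the decomposition has width 2, which upper-bounds the treewidth. On the other hand G contains the 3-clique {b, d, e}. A clique must lie in a single bag of any decomposition, so no decomposition can have width below 2. The upper and lower bounds meet at 2, so that is the treewidth.

Treewidth 2.
One such decomposition:
Bags: B1 = {b, d, e}  B2 = {a, b, e}  B3 = {a, b, c}
Tree: B1–B2, B2–B3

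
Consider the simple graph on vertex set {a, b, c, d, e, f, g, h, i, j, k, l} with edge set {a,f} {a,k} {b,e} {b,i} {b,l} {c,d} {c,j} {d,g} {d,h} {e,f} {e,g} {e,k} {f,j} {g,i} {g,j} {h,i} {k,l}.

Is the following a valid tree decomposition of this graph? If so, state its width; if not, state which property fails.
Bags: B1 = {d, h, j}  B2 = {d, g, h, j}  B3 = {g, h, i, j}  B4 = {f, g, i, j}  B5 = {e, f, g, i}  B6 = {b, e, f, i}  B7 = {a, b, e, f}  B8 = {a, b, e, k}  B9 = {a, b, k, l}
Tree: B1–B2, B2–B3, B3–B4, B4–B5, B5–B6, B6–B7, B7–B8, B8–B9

A tree decomposition must satisfy three properties: every vertex lies in some bag; for every edge, both endpoints lie together in some bag; and for every vertex, the bags containing it form a connected subtree. Here vertex c appears in no bag, so the decomposition is invalid.

No — vertex c appears in no bag.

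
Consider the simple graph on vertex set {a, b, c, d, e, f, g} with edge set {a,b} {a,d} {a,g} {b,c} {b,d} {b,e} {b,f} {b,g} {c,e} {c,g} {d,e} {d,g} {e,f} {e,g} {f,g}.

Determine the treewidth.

A width-3 tree decomposition is:
Bags: B1 = {b, d, e, g}  B2 = {a, b, d, g}  B3 = {b, c, e, g}  B4 = {b, e, f, g}
Tree: B1–B2, B1–B3, B1–B4
Every bag has size at most 4, so the width is 4 − 1 = 3 and tw(G) ≤ 3. Conversely, {b, d, e, g} is a clique of size 4, and the vertices of any clique must share a bag in every tree decomposition; so some bag has ≥ 4 vertices and tw(G) ≥ 3. Combining the bounds, tw(G) = 3.

3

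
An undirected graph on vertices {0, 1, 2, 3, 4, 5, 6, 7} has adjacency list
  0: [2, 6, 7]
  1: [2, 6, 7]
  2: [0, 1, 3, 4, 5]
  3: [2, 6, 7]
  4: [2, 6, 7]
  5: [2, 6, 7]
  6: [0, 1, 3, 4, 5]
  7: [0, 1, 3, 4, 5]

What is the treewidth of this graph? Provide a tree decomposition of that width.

Treewidth 3.
One such decomposition:
Bags: B1 = {2, 3, 6, 7}  B2 = {2, 4, 6, 7}  B3 = {0, 2, 6, 7}  B4 = {2, 5, 6, 7}  B5 = {1, 2, 6, 7}
Tree: B1–B2, B2–B3, B3–B4, B4–B5

Every bag has size at most 4, so the width is 4 − 1 = 3 and tw(G) ≤ 3. For the lower bound: the 4 vertex sets {2,3}, {4,6}, {7}, {0} are disjoint, each induces a connected subgraph, and every pair is joined by at least one edge of G. Contracting each set to a single vertex therefore yields K_{4} as a minor, and since treewidth is minor-monotone, tw(G) ≥ tw(K_{4}) = 3. Hence tw(G) = 3 exactly.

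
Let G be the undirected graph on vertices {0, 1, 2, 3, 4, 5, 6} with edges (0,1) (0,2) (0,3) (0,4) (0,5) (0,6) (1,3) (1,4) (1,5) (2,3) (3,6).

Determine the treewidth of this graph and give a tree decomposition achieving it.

Treewidth 2.
One optimal decomposition is:
Bags: B1 = {0, 1, 3}  B2 = {0, 1, 5}  B3 = {0, 3, 6}  B4 = {0, 1, 4}  B5 = {0, 2, 3}
Tree: B1–B2, B1–B3, B2–B4, B1–B5

The largest bag has 3 vertices, giving width 2; this decomposition certifies tw(G) ≤ 2. Conversely, {0, 1, 3} is a clique of size 3, and the vertices of any clique must share a bag in every tree decomposition; so some bag has ≥ 3 vertices and tw(G) ≥ 2. Therefore the treewidth is 2.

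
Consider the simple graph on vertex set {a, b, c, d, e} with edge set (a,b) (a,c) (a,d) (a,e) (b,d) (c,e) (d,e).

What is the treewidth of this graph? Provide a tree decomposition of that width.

The largest bag has 3 vertices, giving width 2; this decomposition certifies tw(G) ≤ 2. Conversely, {a, d, e} is a clique of size 3, and the vertices of any clique must share a bag in every tree decomposition; so some bag has ≥ 3 vertices and tw(G) ≥ 2. Combining the bounds, tw(G) = 2.

Treewidth 2.
Bags: B1 = {a, c, e}  B2 = {a, d, e}  B3 = {a, b, d}
Tree: B1–B2, B2–B3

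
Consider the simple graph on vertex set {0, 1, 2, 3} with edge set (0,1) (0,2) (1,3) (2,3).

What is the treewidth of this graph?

2

A width-2 tree decomposition is:
Bags: B1 = {0, 1, 2}  B2 = {1, 2, 3}
Tree: B1–B2
Each bag holds 3 vertices, so the decomposition has width 2, which upper-bounds the treewidth. For the lower bound, G contains the cycle 1–0–2–3–1, so G is not a forest; only forests have treewidth ≤ 1, hence tw(G) ≥ 2. Hence tw(G) = 2 exactly.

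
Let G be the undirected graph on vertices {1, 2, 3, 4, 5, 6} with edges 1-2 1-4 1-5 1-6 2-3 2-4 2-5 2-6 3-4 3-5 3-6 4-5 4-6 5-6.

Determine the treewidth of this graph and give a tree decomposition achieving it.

Treewidth 4.
Bags: B1 = {1, 2, 4, 5, 6}  B2 = {2, 3, 4, 5, 6}
Tree: B1–B2

The largest bag has 5 vertices, giving width 4; this decomposition certifies tw(G) ≤ 4. For the lower bound, the 5 vertices {1, 2, 4, 5, 6} are pairwise adjacent, and any tree decomposition puts a clique entirely inside one bag — forcing width ≥ 4. The upper and lower bounds meet at 4, so that is the treewidth.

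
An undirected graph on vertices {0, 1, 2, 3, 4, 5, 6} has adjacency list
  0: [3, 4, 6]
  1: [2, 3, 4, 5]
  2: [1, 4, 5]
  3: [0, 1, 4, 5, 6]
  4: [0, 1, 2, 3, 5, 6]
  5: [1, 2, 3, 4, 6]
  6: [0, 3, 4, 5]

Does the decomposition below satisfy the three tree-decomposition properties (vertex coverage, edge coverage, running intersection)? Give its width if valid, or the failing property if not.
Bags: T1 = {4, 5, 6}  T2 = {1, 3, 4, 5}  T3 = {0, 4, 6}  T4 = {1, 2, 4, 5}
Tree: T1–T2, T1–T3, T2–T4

No — edge (3,6) lies in no bag.

A tree decomposition must satisfy three properties: every vertex lies in some bag; for every edge, both endpoints lie together in some bag; and for every vertex, the bags containing it form a connected subtree. Here edge (3,6) lies in no bag, so the decomposition is invalid.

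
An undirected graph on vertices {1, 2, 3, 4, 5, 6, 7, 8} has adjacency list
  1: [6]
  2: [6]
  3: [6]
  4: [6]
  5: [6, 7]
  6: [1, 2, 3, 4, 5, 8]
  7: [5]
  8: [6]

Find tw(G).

1

A width-1 tree decomposition is:
Bags: B1 = {5, 6}  B2 = {3, 6}  B3 = {1, 6}  B4 = {5, 7}  B5 = {4, 6}  B6 = {2, 6}  B7 = {6, 8}
Tree: B1–B2, B1–B3, B1–B4, B2–B5, B3–B6, B2–B7
The largest bag has 2 vertices, giving width 1; this decomposition certifies tw(G) ≤ 1. G has an edge, so its treewidth is at least 1. Therefore the treewidth is 1.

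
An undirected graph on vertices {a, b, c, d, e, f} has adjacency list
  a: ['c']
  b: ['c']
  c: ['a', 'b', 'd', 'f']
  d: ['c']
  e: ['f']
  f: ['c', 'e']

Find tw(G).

A width-1 tree decomposition is:
Bags: B1 = {c, f}  B2 = {c, d}  B3 = {a, c}  B4 = {e, f}  B5 = {b, c}
Tree: B1–B2, B2–B3, B1–B4, B2–B5
Each bag holds 2 vertices, so the decomposition has width 1, which upper-bounds the treewidth. G has an edge, so its treewidth is at least 1. Hence tw(G) = 1 exactly.

1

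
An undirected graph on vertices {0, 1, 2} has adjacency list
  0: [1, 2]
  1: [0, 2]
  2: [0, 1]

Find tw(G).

A width-2 tree decomposition is:
Bags: B1 = {0, 1, 2}
Tree: (single bag)
A single bag containing all 3 vertices is trivially a valid decomposition of width 2. On the other hand G contains the 3-clique {0, 1, 2}. A clique must lie in a single bag of any decomposition, so no decomposition can have width below 2. Therefore the treewidth is 2.

2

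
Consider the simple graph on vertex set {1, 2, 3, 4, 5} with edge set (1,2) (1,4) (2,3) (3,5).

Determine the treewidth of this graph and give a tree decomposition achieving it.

Every bag has size at most 2, so the width is 2 − 1 = 1 and tw(G) ≤ 1. Since G has at least one edge (e.g. 1–2), it is not an edgeless graph, so tw(G) ≥ 1. Combining the bounds, tw(G) = 1.

Treewidth 1.
One such decomposition:
Bags: B1 = {1, 2}  B2 = {1, 4}  B3 = {2, 3}  B4 = {3, 5}
Tree: B1–B2, B1–B3, B3–B4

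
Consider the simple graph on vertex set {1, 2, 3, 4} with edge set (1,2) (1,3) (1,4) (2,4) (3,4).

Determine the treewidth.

A width-2 tree decomposition is:
Bags: B1 = {1, 3, 4}  B2 = {1, 2, 4}
Tree: B1–B2
Every bag has size at most 3, so the width is 3 − 1 = 2 and tw(G) ≤ 2. For the lower bound, the 3 vertices {1, 2, 4} are pairwise adjacent, and any tree decomposition puts a clique entirely inside one bag — forcing width ≥ 2. Combining the bounds, tw(G) = 2.

2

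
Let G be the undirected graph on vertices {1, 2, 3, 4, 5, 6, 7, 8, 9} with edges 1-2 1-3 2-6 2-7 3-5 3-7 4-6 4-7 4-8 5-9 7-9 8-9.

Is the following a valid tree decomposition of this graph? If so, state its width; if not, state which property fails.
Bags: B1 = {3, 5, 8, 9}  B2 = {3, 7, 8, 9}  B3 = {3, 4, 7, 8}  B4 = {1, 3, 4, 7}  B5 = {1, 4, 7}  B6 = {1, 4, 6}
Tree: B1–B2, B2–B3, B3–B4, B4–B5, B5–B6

A tree decomposition must satisfy three properties: every vertex lies in some bag; for every edge, both endpoints lie together in some bag; and for every vertex, the bags containing it form a connected subtree. Here vertex 2 appears in no bag, so the decomposition is invalid.

No — vertex 2 appears in no bag.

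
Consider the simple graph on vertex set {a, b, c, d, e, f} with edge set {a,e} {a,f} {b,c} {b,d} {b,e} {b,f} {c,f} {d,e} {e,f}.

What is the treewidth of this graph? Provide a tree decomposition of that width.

Each bag holds 3 vertices, so the decomposition has width 2, which upper-bounds the treewidth. For the lower bound, the 3 vertices {b, d, e} are pairwise adjacent, and any tree decomposition puts a clique entirely inside one bag — forcing width ≥ 2. The upper and lower bounds meet at 2, so that is the treewidth.

Treewidth 2.
One optimal decomposition is:
Bags: B1 = {b, d, e}  B2 = {b, e, f}  B3 = {a, e, f}  B4 = {b, c, f}
Tree: B1–B2, B2–B3, B2–B4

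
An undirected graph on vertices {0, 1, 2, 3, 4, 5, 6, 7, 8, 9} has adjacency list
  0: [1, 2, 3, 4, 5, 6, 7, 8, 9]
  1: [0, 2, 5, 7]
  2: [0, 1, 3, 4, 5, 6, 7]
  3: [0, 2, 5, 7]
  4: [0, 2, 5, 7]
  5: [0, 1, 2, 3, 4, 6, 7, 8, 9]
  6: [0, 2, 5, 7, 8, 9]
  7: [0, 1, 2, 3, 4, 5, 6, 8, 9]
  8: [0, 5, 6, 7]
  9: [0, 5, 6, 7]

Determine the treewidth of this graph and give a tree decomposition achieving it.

Treewidth 4.
One optimal decomposition is:
Bags: B1 = {0, 2, 5, 6, 7}  B2 = {0, 2, 3, 5, 7}  B3 = {0, 5, 6, 7, 8}  B4 = {0, 1, 2, 5, 7}  B5 = {0, 2, 4, 5, 7}  B6 = {0, 5, 6, 7, 9}
Tree: B1–B2, B1–B3, B2–B4, B1–B5, B1–B6

The largest bag has 5 vertices, giving width 4; this decomposition certifies tw(G) ≤ 4. Conversely, {0, 5, 6, 7, 8} is a clique of size 5, and the vertices of any clique must share a bag in every tree decomposition; so some bag has ≥ 5 vertices and tw(G) ≥ 4. Hence tw(G) = 4 exactly.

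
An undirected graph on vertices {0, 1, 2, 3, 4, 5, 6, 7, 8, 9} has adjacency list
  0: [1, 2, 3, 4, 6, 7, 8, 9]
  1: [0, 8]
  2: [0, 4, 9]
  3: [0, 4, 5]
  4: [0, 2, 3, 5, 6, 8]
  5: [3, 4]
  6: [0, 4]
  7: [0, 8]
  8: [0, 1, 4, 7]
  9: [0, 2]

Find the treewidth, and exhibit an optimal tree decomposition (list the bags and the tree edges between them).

Treewidth 2.
One optimal decomposition is:
Bags: B1 = {0, 2, 4}  B2 = {0, 4, 8}  B3 = {0, 4, 6}  B4 = {0, 1, 8}  B5 = {0, 3, 4}  B6 = {3, 4, 5}  B7 = {0, 7, 8}  B8 = {0, 2, 9}
Tree: B1–B2, B1–B3, B2–B4, B3–B5, B5–B6, B4–B7, B1–B8

The largest bag has 3 vertices, giving width 2; this decomposition certifies tw(G) ≤ 2. For the lower bound, the 3 vertices {0, 1, 8} are pairwise adjacent, and any tree decomposition puts a clique entirely inside one bag — forcing width ≥ 2. Hence tw(G) = 2 exactly.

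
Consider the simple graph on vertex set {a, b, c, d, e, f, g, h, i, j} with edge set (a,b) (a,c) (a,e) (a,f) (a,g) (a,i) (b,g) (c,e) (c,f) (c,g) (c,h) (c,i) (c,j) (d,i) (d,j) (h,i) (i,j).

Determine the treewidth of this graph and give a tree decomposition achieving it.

Treewidth 2.
Bags: B1 = {a, c, i}  B2 = {c, i, j}  B3 = {a, c, f}  B4 = {c, h, i}  B5 = {a, c, g}  B6 = {a, b, g}  B7 = {a, c, e}  B8 = {d, i, j}
Tree: B1–B2, B1–B3, B2–B4, B3–B5, B5–B6, B5–B7, B2–B8

The largest bag has 3 vertices, giving width 2; this decomposition certifies tw(G) ≤ 2. Conversely, {d, i, j} is a clique of size 3, and the vertices of any clique must share a bag in every tree decomposition; so some bag has ≥ 3 vertices and tw(G) ≥ 2. Therefore the treewidth is 2.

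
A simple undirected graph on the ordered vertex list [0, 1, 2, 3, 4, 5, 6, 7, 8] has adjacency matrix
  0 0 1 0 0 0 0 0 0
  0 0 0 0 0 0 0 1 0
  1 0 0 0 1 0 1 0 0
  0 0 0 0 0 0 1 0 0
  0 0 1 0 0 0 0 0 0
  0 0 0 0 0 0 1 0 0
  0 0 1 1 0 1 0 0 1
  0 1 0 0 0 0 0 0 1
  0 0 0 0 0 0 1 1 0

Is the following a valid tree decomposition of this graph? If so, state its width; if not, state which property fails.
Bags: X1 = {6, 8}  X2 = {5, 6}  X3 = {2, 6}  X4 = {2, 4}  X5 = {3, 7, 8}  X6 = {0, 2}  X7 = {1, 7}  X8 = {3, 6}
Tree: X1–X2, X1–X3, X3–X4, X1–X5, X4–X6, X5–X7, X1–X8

A tree decomposition must satisfy three properties: every vertex lies in some bag; for every edge, both endpoints lie together in some bag; and for every vertex, the bags containing it form a connected subtree. Here bags containing vertex 3 are not connected in the tree, so the decomposition is invalid.

No — bags containing vertex 3 are not connected in the tree.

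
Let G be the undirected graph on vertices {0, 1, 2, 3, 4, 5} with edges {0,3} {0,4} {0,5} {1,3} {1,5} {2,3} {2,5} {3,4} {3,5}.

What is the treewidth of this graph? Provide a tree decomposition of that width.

Treewidth 2.
Bags: B1 = {1, 3, 5}  B2 = {2, 3, 5}  B3 = {0, 3, 5}  B4 = {0, 3, 4}
Tree: B1–B2, B2–B3, B3–B4

Each bag holds 3 vertices, so the decomposition has width 2, which upper-bounds the treewidth. Conversely, {0, 3, 4} is a clique of size 3, and the vertices of any clique must share a bag in every tree decomposition; so some bag has ≥ 3 vertices and tw(G) ≥ 2. The upper and lower bounds meet at 2, so that is the treewidth.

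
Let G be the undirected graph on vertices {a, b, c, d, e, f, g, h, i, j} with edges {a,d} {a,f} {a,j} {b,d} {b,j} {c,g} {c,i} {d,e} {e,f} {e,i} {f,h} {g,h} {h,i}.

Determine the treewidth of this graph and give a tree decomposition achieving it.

Treewidth 2.
One optimal decomposition is:
Bags: B1 = {b, d, j}  B2 = {a, d, j}  B3 = {a, d, e}  B4 = {a, e, f}  B5 = {e, f, i}  B6 = {f, h, i}  B7 = {c, h, i}  B8 = {c, g, h}
Tree: B1–B2, B2–B3, B3–B4, B4–B5, B5–B6, B6–B7, B7–B8

The largest bag has 3 vertices, giving width 2; this decomposition certifies tw(G) ≤ 2. For the lower bound, G contains the cycle b–j–a–d–b, so G is not a forest; only forests have treewidth ≤ 1, hence tw(G) ≥ 2. Hence tw(G) = 2 exactly.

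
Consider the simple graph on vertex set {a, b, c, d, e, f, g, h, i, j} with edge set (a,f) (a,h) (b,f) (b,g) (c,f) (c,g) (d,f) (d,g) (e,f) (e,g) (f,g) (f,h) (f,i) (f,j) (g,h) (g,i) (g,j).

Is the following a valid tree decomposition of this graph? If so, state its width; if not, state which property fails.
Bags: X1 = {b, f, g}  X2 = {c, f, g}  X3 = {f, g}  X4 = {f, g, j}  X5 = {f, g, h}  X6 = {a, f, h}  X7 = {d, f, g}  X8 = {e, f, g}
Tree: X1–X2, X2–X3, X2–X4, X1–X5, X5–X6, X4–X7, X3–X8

No — vertex i appears in no bag.

A tree decomposition must satisfy three properties: every vertex lies in some bag; for every edge, both endpoints lie together in some bag; and for every vertex, the bags containing it form a connected subtree. Here vertex i appears in no bag, so the decomposition is invalid.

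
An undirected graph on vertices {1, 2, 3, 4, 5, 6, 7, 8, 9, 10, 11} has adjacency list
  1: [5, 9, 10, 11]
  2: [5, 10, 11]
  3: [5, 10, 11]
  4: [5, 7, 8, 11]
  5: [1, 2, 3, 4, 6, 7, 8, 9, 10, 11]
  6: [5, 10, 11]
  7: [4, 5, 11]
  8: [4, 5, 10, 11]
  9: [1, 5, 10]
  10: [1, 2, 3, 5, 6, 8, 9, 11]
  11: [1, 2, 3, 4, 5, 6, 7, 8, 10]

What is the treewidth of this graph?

3

A width-3 tree decomposition is:
Bags: B1 = {2, 5, 10, 11}  B2 = {3, 5, 10, 11}  B3 = {5, 6, 10, 11}  B4 = {1, 5, 10, 11}  B5 = {5, 8, 10, 11}  B6 = {1, 5, 9, 10}  B7 = {4, 5, 8, 11}  B8 = {4, 5, 7, 11}
Tree: B1–B2, B2–B3, B3–B4, B1–B5, B4–B6, B5–B7, B7–B8
Every bag has size at most 4, so the width is 4 − 1 = 3 and tw(G) ≤ 3. Conversely, {1, 5, 9, 10} is a clique of size 4, and the vertices of any clique must share a bag in every tree decomposition; so some bag has ≥ 4 vertices and tw(G) ≥ 3. The upper and lower bounds meet at 3, so that is the treewidth.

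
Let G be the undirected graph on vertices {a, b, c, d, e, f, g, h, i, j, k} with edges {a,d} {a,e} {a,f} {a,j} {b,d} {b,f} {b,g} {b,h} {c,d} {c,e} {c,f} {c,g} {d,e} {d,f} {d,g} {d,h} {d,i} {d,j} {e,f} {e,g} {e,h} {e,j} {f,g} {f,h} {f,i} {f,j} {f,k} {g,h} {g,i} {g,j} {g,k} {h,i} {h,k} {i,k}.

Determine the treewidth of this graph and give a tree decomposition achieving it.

Treewidth 4.
One optimal decomposition is:
Bags: B1 = {d, e, f, g, h}  B2 = {d, f, g, h, i}  B3 = {d, e, f, g, j}  B4 = {c, d, e, f, g}  B5 = {b, d, f, g, h}  B6 = {f, g, h, i, k}  B7 = {a, d, e, f, j}
Tree: B1–B2, B1–B3, B1–B4, B2–B5, B2–B6, B3–B7

Each bag holds 5 vertices, so the decomposition has width 4, which upper-bounds the treewidth. For the lower bound, the 5 vertices {d, e, f, g, j} are pairwise adjacent, and any tree decomposition puts a clique entirely inside one bag — forcing width ≥ 4. Hence tw(G) = 4 exactly.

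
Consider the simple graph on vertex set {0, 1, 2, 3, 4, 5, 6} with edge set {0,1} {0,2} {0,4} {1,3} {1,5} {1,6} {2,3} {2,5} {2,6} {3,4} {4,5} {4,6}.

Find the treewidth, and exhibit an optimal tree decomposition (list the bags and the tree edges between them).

Treewidth 3.
One optimal decomposition is:
Bags: B1 = {1, 2, 4, 5}  B2 = {1, 2, 3, 4}  B3 = {1, 2, 4, 6}  B4 = {0, 1, 2, 4}
Tree: B1–B2, B2–B3, B3–B4

Each bag holds 4 vertices, so the decomposition has width 3, which upper-bounds the treewidth. For the lower bound: the 4 vertex sets {2,5}, {1,3}, {4}, {6} are disjoint, each induces a connected subgraph, and every pair is joined by at least one edge of G. Contracting each set to a single vertex therefore yields K_{4} as a minor, and since treewidth is minor-monotone, tw(G) ≥ tw(K_{4}) = 3. Combining the bounds, tw(G) = 3.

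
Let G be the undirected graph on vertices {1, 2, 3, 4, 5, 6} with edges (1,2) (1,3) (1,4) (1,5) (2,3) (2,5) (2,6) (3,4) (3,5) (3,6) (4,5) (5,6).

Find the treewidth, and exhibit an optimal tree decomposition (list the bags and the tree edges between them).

Treewidth 3.
One such decomposition:
Bags: B1 = {1, 2, 3, 5}  B2 = {1, 3, 4, 5}  B3 = {2, 3, 5, 6}
Tree: B1–B2, B1–B3

The largest bag has 4 vertices, giving width 3; this decomposition certifies tw(G) ≤ 3. For the lower bound, the 4 vertices {1, 2, 3, 5} are pairwise adjacent, and any tree decomposition puts a clique entirely inside one bag — forcing width ≥ 3. Therefore the treewidth is 3.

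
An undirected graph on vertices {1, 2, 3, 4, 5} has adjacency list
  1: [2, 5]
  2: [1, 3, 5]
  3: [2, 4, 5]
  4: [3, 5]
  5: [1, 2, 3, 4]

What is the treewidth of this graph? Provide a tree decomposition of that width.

Treewidth 2.
One optimal decomposition is:
Bags: B1 = {3, 4, 5}  B2 = {2, 3, 5}  B3 = {1, 2, 5}
Tree: B1–B2, B2–B3

Every bag has size at most 3, so the width is 3 − 1 = 2 and tw(G) ≤ 2. Conversely, {1, 2, 5} is a clique of size 3, and the vertices of any clique must share a bag in every tree decomposition; so some bag has ≥ 3 vertices and tw(G) ≥ 2. Therefore the treewidth is 2.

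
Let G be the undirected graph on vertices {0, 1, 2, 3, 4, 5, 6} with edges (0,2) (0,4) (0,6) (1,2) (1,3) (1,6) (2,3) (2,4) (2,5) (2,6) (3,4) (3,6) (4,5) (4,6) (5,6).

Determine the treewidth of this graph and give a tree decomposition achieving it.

Treewidth 3.
Bags: B1 = {0, 2, 4, 6}  B2 = {2, 3, 4, 6}  B3 = {1, 2, 3, 6}  B4 = {2, 4, 5, 6}
Tree: B1–B2, B2–B3, B2–B4

Each bag holds 4 vertices, so the decomposition has width 3, which upper-bounds the treewidth. Conversely, {1, 2, 3, 6} is a clique of size 4, and the vertices of any clique must share a bag in every tree decomposition; so some bag has ≥ 4 vertices and tw(G) ≥ 3. Hence tw(G) = 3 exactly.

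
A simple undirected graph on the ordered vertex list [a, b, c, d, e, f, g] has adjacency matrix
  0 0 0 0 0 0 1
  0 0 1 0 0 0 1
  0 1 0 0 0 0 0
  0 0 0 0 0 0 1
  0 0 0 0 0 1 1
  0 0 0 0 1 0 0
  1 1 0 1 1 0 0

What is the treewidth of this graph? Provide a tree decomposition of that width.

Every bag has size at most 2, so the width is 2 − 1 = 1 and tw(G) ≤ 1. G has an edge, so its treewidth is at least 1. Hence tw(G) = 1 exactly.

Treewidth 1.
One such decomposition:
Bags: B1 = {e, f}  B2 = {e, g}  B3 = {b, g}  B4 = {b, c}  B5 = {d, g}  B6 = {a, g}
Tree: B1–B2, B2–B3, B3–B4, B3–B5, B2–B6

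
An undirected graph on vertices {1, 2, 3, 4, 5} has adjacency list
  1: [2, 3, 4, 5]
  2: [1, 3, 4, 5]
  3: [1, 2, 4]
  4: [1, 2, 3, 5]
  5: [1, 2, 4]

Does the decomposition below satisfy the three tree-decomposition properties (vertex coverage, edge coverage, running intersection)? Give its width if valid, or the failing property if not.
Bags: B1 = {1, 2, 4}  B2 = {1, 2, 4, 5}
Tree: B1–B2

A tree decomposition must satisfy three properties: every vertex lies in some bag; for every edge, both endpoints lie together in some bag; and for every vertex, the bags containing it form a connected subtree. Here vertex 3 appears in no bag, so the decomposition is invalid.

No — vertex 3 appears in no bag.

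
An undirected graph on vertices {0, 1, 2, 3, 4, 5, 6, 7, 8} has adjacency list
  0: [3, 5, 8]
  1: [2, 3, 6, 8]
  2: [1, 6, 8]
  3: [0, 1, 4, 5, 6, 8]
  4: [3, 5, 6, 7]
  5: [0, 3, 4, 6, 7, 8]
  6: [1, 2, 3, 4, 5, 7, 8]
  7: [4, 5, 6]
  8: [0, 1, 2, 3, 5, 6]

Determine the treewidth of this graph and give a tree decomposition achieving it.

Treewidth 3.
One such decomposition:
Bags: B1 = {1, 3, 6, 8}  B2 = {1, 2, 6, 8}  B3 = {3, 5, 6, 8}  B4 = {3, 4, 5, 6}  B5 = {0, 3, 5, 8}  B6 = {4, 5, 6, 7}
Tree: B1–B2, B1–B3, B3–B4, B3–B5, B4–B6

The largest bag has 4 vertices, giving width 3; this decomposition certifies tw(G) ≤ 3. For the lower bound, the 4 vertices {0, 3, 5, 8} are pairwise adjacent, and any tree decomposition puts a clique entirely inside one bag — forcing width ≥ 3. Combining the bounds, tw(G) = 3.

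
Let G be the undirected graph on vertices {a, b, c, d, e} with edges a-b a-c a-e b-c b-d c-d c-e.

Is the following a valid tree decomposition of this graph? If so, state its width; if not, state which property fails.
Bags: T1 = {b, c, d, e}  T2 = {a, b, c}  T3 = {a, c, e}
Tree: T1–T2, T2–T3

No — bags containing vertex e are not connected in the tree.

A tree decomposition must satisfy three properties: every vertex lies in some bag; for every edge, both endpoints lie together in some bag; and for every vertex, the bags containing it form a connected subtree. Here bags containing vertex e are not connected in the tree, so the decomposition is invalid.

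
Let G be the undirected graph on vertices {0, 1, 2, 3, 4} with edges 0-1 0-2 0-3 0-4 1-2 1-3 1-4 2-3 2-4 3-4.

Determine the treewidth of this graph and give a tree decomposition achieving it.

A single bag containing all 5 vertices is trivially a valid decomposition of width 4. For the lower bound, the 5 vertices {0, 1, 2, 3, 4} are pairwise adjacent, and any tree decomposition puts a clique entirely inside one bag — forcing width ≥ 4. Therefore the treewidth is 4.

Treewidth 4.
One optimal decomposition is:
Bags: B1 = {0, 1, 2, 3, 4}
Tree: (single bag)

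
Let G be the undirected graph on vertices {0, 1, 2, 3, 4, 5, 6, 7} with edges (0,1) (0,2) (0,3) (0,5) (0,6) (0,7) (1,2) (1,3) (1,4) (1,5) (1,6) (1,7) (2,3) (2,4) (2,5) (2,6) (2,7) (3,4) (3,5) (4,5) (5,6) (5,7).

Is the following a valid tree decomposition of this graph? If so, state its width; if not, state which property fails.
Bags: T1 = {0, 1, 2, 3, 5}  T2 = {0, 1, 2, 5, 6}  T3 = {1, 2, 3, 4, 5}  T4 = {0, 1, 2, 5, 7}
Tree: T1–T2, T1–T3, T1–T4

Yes; width 4.

Vertex coverage: the bags together contain {0, 1, 2, 3, 4, 5, 6, 7}, the full vertex set. Edge coverage: each edge of G has both endpoints in at least one bag. Running intersection: for every vertex, the bags containing it form a connected subtree. All three properties hold, so this is a valid tree decomposition of width max|bag| − 1 = 4, and hence tw(G) ≤ 4.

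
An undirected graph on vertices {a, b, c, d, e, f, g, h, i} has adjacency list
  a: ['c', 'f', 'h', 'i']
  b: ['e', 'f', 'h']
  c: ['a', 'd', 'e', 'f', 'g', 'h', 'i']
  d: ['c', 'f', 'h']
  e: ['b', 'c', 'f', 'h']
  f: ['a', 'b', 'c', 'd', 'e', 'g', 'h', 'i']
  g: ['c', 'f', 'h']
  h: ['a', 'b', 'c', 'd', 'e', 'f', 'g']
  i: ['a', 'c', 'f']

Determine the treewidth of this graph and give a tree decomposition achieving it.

The largest bag has 4 vertices, giving width 3; this decomposition certifies tw(G) ≤ 3. Conversely, {c, d, f, h} is a clique of size 4, and the vertices of any clique must share a bag in every tree decomposition; so some bag has ≥ 4 vertices and tw(G) ≥ 3. Hence tw(G) = 3 exactly.

Treewidth 3.
One optimal decomposition is:
Bags: B1 = {c, e, f, h}  B2 = {c, d, f, h}  B3 = {b, e, f, h}  B4 = {c, f, g, h}  B5 = {a, c, f, h}  B6 = {a, c, f, i}
Tree: B1–B2, B1–B3, B1–B4, B1–B5, B5–B6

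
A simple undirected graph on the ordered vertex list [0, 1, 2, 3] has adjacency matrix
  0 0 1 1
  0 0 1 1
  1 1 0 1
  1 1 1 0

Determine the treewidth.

2

A width-2 tree decomposition is:
Bags: B1 = {0, 2, 3}  B2 = {1, 2, 3}
Tree: B1–B2
The largest bag has 3 vertices, giving width 2; this decomposition certifies tw(G) ≤ 2. Conversely, {0, 2, 3} is a clique of size 3, and the vertices of any clique must share a bag in every tree decomposition; so some bag has ≥ 3 vertices and tw(G) ≥ 2. Combining the bounds, tw(G) = 2.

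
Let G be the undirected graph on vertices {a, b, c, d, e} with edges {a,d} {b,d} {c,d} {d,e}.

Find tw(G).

A width-1 tree decomposition is:
Bags: B1 = {c, d}  B2 = {b, d}  B3 = {d, e}  B4 = {a, d}
Tree: B1–B2, B1–B3, B1–B4
Every bag has size at most 2, so the width is 2 − 1 = 1 and tw(G) ≤ 1. Any graph with an edge has treewidth ≥ 1, and G has the edge c–d. Therefore the treewidth is 1.

1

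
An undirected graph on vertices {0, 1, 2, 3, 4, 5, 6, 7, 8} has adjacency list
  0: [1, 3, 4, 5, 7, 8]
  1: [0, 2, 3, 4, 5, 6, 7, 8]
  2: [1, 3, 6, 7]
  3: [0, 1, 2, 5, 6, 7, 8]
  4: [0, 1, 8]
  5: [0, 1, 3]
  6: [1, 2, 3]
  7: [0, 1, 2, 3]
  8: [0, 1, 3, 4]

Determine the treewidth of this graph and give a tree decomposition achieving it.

Treewidth 3.
One such decomposition:
Bags: B1 = {0, 1, 3, 7}  B2 = {1, 2, 3, 7}  B3 = {0, 1, 3, 8}  B4 = {1, 2, 3, 6}  B5 = {0, 1, 3, 5}  B6 = {0, 1, 4, 8}
Tree: B1–B2, B1–B3, B2–B4, B3–B5, B3–B6

Each bag holds 4 vertices, so the decomposition has width 3, which upper-bounds the treewidth. Conversely, {0, 1, 3, 8} is a clique of size 4, and the vertices of any clique must share a bag in every tree decomposition; so some bag has ≥ 4 vertices and tw(G) ≥ 3. Therefore the treewidth is 3.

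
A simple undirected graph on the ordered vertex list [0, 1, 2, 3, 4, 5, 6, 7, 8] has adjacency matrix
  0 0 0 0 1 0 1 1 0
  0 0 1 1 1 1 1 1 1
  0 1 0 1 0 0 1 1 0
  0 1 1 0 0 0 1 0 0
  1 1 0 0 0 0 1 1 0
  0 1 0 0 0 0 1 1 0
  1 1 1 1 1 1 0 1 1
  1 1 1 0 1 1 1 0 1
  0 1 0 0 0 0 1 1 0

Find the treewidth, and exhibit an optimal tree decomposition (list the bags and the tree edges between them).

The largest bag has 4 vertices, giving width 3; this decomposition certifies tw(G) ≤ 3. For the lower bound, the 4 vertices {0, 4, 6, 7} are pairwise adjacent, and any tree decomposition puts a clique entirely inside one bag — forcing width ≥ 3. The upper and lower bounds meet at 3, so that is the treewidth.

Treewidth 3.
Bags: B1 = {1, 6, 7, 8}  B2 = {1, 2, 6, 7}  B3 = {1, 4, 6, 7}  B4 = {1, 2, 3, 6}  B5 = {0, 4, 6, 7}  B6 = {1, 5, 6, 7}
Tree: B1–B2, B1–B3, B2–B4, B3–B5, B2–B6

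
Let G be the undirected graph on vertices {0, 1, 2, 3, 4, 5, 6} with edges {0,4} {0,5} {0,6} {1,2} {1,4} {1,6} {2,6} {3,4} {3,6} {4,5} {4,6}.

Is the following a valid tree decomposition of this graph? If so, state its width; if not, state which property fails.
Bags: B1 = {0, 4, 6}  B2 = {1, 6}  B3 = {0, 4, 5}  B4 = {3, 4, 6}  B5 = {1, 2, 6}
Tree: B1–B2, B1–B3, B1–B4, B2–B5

A tree decomposition must satisfy three properties: every vertex lies in some bag; for every edge, both endpoints lie together in some bag; and for every vertex, the bags containing it form a connected subtree. Here edge (4,1) lies in no bag, so the decomposition is invalid.

No — edge (4,1) lies in no bag.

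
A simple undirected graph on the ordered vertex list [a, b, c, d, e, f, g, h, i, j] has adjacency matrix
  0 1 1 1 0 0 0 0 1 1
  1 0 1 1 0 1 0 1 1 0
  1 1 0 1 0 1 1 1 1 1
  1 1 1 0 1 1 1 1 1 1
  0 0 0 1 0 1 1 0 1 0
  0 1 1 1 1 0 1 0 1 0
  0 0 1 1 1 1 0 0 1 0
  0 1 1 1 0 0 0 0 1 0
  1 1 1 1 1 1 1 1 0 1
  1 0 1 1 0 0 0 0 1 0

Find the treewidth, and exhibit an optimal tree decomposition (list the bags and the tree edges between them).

Each bag holds 5 vertices, so the decomposition has width 4, which upper-bounds the treewidth. Conversely, {d, e, f, g, i} is a clique of size 5, and the vertices of any clique must share a bag in every tree decomposition; so some bag has ≥ 5 vertices and tw(G) ≥ 4. Combining the bounds, tw(G) = 4.

Treewidth 4.
One such decomposition:
Bags: B1 = {b, c, d, f, i}  B2 = {c, d, f, g, i}  B3 = {b, c, d, h, i}  B4 = {a, b, c, d, i}  B5 = {d, e, f, g, i}  B6 = {a, c, d, i, j}
Tree: B1–B2, B1–B3, B1–B4, B2–B5, B4–B6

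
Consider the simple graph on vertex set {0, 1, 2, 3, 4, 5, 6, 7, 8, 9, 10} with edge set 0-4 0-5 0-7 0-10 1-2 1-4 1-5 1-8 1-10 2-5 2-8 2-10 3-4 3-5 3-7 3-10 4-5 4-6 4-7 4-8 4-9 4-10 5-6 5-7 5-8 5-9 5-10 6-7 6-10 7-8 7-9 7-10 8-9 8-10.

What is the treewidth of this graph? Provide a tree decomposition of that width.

Treewidth 4.
Bags: B1 = {4, 5, 6, 7, 10}  B2 = {4, 5, 7, 8, 10}  B3 = {1, 4, 5, 8, 10}  B4 = {0, 4, 5, 7, 10}  B5 = {3, 4, 5, 7, 10}  B6 = {1, 2, 5, 8, 10}  B7 = {4, 5, 7, 8, 9}
Tree: B1–B2, B2–B3, B2–B4, B1–B5, B3–B6, B2–B7

Each bag holds 5 vertices, so the decomposition has width 4, which upper-bounds the treewidth. On the other hand G contains the 5-clique {1, 2, 5, 8, 10}. A clique must lie in a single bag of any decomposition, so no decomposition can have width below 4. Combining the bounds, tw(G) = 4.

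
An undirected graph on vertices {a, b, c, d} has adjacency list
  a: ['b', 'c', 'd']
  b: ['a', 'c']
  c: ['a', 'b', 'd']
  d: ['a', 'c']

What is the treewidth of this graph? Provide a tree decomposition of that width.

Treewidth 2.
One such decomposition:
Bags: B1 = {a, c, d}  B2 = {a, b, c}
Tree: B1–B2

Every bag has size at most 3, so the width is 3 − 1 = 2 and tw(G) ≤ 2. Conversely, {a, c, d} is a clique of size 3, and the vertices of any clique must share a bag in every tree decomposition; so some bag has ≥ 3 vertices and tw(G) ≥ 2. The upper and lower bounds meet at 2, so that is the treewidth.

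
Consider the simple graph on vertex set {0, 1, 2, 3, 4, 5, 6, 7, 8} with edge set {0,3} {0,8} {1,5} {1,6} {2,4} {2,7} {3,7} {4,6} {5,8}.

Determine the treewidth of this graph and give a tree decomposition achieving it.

The largest bag has 3 vertices, giving width 2; this decomposition certifies tw(G) ≤ 2. For the lower bound, G contains the cycle 6–4–2–7–3–0–8–5–1–6, so G is not a forest; only forests have treewidth ≤ 1, hence tw(G) ≥ 2. Hence tw(G) = 2 exactly.

Treewidth 2.
One optimal decomposition is:
Bags: B1 = {2, 4, 6}  B2 = {2, 6, 7}  B3 = {3, 6, 7}  B4 = {0, 3, 6}  B5 = {0, 6, 8}  B6 = {5, 6, 8}  B7 = {1, 5, 6}
Tree: B1–B2, B2–B3, B3–B4, B4–B5, B5–B6, B6–B7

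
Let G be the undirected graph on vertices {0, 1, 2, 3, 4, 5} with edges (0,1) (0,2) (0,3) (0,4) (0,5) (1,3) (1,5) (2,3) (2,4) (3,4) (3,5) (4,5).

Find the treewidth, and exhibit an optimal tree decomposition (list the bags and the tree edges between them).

Treewidth 3.
One optimal decomposition is:
Bags: B1 = {0, 3, 4, 5}  B2 = {0, 2, 3, 4}  B3 = {0, 1, 3, 5}
Tree: B1–B2, B1–B3

The largest bag has 4 vertices, giving width 3; this decomposition certifies tw(G) ≤ 3. On the other hand G contains the 4-clique {0, 1, 3, 5}. A clique must lie in a single bag of any decomposition, so no decomposition can have width below 3. Combining the bounds, tw(G) = 3.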